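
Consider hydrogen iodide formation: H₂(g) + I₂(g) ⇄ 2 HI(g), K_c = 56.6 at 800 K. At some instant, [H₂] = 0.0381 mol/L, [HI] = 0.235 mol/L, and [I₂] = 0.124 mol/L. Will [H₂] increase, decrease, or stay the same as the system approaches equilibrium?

decrease

Q_c = [HI]² / ([H₂]·[I₂]) = (0.235)² / ((0.0381)·(0.124)) = 11.7
Q_c = 11.7 < K_c = 56.6: net forward reaction.
H₂ is a reactant, so it decreases.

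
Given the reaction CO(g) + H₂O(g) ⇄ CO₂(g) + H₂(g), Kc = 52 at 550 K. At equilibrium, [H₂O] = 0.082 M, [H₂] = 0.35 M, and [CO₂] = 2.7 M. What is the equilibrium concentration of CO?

At equilibrium, Kc = [CO₂]·[H₂] / ([CO]·[H₂O]) = 52.
(2.7)·(0.35) / (([CO])·(0.082)) = 52
[CO] = 0.222 = 0.22 M

[CO] = 0.22 M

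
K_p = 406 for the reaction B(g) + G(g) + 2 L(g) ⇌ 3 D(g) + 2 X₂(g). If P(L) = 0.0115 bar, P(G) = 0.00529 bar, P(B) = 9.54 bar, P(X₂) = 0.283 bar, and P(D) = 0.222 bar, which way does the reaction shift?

in the forward direction

Q_p = P(D)³·P(X₂)² / (P(B)·P(G)·P(L)²) = (0.222)³·(0.283)² / ((9.54)·(0.00529)·(0.0115)²) = 131
Q_p = 131 < K_p = 406, so the forward reaction proceeds.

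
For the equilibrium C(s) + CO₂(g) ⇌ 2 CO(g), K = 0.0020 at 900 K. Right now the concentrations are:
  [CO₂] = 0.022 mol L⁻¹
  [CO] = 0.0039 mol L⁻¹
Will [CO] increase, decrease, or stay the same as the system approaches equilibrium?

(C is a pure solid — omitted from Q.)
Q = [CO]² / [CO₂] = (0.0039)² / (0.022) = 6.9×10⁻⁴
Q = 6.9×10⁻⁴ < K = 0.0020: net forward reaction.
CO is a product, so it increases.

increase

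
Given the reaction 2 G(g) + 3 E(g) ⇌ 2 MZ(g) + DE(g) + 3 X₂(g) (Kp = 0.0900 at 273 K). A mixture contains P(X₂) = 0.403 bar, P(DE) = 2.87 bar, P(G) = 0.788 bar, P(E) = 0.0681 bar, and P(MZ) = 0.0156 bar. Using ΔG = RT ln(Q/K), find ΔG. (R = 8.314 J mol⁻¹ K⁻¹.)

Qp = P(MZ)²·P(DE)·P(X₂)³ / (P(G)²·P(E)³) = (0.0156)²·(2.87)·(0.403)³ / ((0.788)²·(0.0681)³) = 0.233
ΔG = RT ln(Qp/Kp) = (8.314 J mol⁻¹ K⁻¹)(273 K) × ln(0.233/0.0900)
   = (2.270 kJ/mol)(0.9512) = 2.16 kJ/mol
ΔG > 0, so the forward reaction is non-spontaneous (proceeds in reverse).

ΔG = 2.16 kJ/mol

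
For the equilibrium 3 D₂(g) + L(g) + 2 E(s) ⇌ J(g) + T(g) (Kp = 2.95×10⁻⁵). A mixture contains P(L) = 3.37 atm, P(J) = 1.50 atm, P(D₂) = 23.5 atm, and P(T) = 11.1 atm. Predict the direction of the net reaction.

to the left

(E is a pure solid — omitted from Qp.)
Qp = P(J)·P(T) / (P(D₂)³·P(L)) = (1.50)·(11.1) / ((23.5)³·(3.37)) = 3.81×10⁻⁴
Qp = 3.81×10⁻⁴ > Kp = 2.95×10⁻⁵, so the reverse reaction proceeds.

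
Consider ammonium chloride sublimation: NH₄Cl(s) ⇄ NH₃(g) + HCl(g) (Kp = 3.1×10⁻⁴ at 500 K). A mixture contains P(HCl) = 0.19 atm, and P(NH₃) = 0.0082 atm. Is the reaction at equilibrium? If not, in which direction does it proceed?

(NH₄Cl is a pure solid — omitted from Qp.)
Qp = P(NH₃)·P(HCl) = (0.0082)·(0.19) = 0.0016
Qp = 0.0016 > Kp = 3.1×10⁻⁴, so the reverse reaction proceeds.

to the left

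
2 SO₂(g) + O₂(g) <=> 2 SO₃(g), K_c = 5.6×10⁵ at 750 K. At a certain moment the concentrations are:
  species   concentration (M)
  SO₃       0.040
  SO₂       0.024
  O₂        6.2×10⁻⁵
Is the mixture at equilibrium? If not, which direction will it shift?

no; Q < K, reaction proceeds forward

Q_c = [SO₃]² / ([SO₂]²·[O₂]) = (0.040)² / ((0.024)²·(6.2×10⁻⁵)) = 45000
Q_c = 45000 < K_c = 5.6×10⁵: net forward reaction.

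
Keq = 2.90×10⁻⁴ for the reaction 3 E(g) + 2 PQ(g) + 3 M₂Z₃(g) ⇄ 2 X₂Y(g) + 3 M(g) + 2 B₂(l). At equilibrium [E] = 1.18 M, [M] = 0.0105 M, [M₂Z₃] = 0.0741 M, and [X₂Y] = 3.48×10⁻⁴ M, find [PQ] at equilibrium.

[PQ] = 8.50×10⁻⁴ M

(B₂ is a pure liquid — omitted from Keq.)
At equilibrium, Keq = [X₂Y]²·[M]³ / ([E]³·[PQ]²·[M₂Z₃]³) = 2.90×10⁻⁴.
(3.48×10⁻⁴)²·(0.0105)³ / ((1.18)³·([PQ])²·(0.0741)³) = 2.90×10⁻⁴
[PQ]² = 7.23×10⁻⁷ ⇒ [PQ] = 8.50×10⁻⁴ M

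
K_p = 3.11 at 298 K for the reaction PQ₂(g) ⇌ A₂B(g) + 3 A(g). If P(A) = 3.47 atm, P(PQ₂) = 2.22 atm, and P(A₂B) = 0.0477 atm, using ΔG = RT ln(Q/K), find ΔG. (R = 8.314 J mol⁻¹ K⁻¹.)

Q_p = P(A₂B)·P(A)³ / P(PQ₂) = (0.0477)·(3.47)³ / (2.22) = 0.898
ΔG = RT ln(Q_p/K_p) = (8.314 J mol⁻¹ K⁻¹)(298 K) × ln(0.898/3.11)
   = (2.478 kJ/mol)(-1.242) = -3.08 kJ/mol
ΔG < 0, so the forward reaction is spontaneous (proceeds forward).

ΔG = -3.08 kJ/mol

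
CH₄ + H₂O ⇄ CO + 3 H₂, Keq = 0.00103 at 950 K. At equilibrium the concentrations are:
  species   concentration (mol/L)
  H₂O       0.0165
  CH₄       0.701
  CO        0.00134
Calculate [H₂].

[H₂] = 0.207 mol/L

At equilibrium, Keq = [CO]·[H₂]³ / ([CH₄]·[H₂O]) = 0.00103.
(0.00134)·([H₂])³ / ((0.701)·(0.0165)) = 0.00103
[H₂]³ = 0.00889 ⇒ [H₂] = 0.207 mol/L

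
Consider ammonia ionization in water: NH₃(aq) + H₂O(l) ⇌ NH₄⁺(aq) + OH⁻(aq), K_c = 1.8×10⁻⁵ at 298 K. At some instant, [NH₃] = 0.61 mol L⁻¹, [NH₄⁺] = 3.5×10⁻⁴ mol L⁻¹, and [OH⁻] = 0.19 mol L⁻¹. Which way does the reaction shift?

(H₂O is a pure liquid — omitted from Q_c.)
Q_c = [NH₄⁺]·[OH⁻] / [NH₃] = (3.5×10⁻⁴)·(0.19) / (0.61) = 1.1×10⁻⁴
Q_c = 1.1×10⁻⁴ > K_c = 1.8×10⁻⁵, so the reverse reaction proceeds.

in the reverse direction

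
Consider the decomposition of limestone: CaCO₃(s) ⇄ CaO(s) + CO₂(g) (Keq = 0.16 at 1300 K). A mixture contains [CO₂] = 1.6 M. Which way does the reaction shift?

toward reactants

(CaCO₃, CaO are pure solids — omitted from Q.)
Q = [CO₂] = 1.6
Q = 1.6 > Keq = 0.16, so the reverse reaction proceeds.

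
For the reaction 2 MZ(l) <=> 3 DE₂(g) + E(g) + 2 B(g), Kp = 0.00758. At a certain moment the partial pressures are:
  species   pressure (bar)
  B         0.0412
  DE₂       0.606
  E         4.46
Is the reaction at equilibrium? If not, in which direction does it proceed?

(MZ is a pure liquid — omitted from Qp.)
Qp = P(DE₂)³·P(E)·P(B)² = (0.606)³·(4.46)·(0.0412)² = 0.00168
Qp = 0.00168 < Kp = 0.00758, so the forward reaction proceeds.

forward (toward products)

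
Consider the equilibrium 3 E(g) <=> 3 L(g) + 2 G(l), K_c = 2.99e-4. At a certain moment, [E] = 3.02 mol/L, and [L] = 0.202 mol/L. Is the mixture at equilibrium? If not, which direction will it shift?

yes, at equilibrium

(G is a pure liquid — omitted from Q_c.)
Q_c = [L]³ / [E]³ = (0.202)³ / (3.02)³ = 2.99e-4
Q_c = 2.99e-4 = K_c; the system is at equilibrium.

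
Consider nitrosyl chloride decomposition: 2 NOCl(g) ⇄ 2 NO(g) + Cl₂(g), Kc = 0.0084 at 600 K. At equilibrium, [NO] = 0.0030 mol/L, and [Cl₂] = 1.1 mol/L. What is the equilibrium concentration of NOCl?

At equilibrium, Kc = [NO]²·[Cl₂] / [NOCl]² = 0.0084.
(0.0030)²·(1.1) / ([NOCl])² = 0.0084
[NOCl]² = 0.00118 ⇒ [NOCl] = 0.034 mol/L

[NOCl] = 0.034 mol/L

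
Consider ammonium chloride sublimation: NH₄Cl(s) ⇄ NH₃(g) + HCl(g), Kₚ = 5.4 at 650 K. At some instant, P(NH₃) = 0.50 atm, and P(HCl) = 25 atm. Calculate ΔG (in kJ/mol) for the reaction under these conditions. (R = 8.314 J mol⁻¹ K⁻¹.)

ΔG = 4.54 kJ/mol

(NH₄Cl is a pure solid — omitted from Qₚ.)
Qₚ = P(NH₃)·P(HCl) = (0.50)·(25) = 12.5
ΔG = RT ln(Qₚ/Kₚ) = (8.314 J mol⁻¹ K⁻¹)(650 K) × ln(12.5/5.4)
   = (5.404 kJ/mol)(0.8393) = 4.54 kJ/mol
ΔG > 0, so the forward reaction is non-spontaneous (proceeds in reverse).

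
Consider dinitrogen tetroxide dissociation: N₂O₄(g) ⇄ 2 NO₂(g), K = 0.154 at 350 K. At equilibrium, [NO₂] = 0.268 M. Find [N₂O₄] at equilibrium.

At equilibrium, K = [NO₂]² / [N₂O₄] = 0.154.
(0.268)² / ([N₂O₄]) = 0.154
[N₂O₄] = 0.466 M

[N₂O₄] = 0.466 M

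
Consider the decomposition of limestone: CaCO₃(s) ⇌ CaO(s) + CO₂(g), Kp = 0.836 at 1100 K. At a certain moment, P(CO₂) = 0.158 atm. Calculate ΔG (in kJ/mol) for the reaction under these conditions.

ΔG = -15.2 kJ/mol

(CaCO₃, CaO are pure solids — omitted from Qp.)
Qp = P(CO₂) = 0.158
ΔG = RT ln(Qp/Kp) = (8.314 J mol⁻¹ K⁻¹)(1100 K) × ln(0.158/0.836)
   = (9.145 kJ/mol)(-1.666) = -15.2 kJ/mol
ΔG < 0, so the forward reaction is spontaneous (proceeds forward).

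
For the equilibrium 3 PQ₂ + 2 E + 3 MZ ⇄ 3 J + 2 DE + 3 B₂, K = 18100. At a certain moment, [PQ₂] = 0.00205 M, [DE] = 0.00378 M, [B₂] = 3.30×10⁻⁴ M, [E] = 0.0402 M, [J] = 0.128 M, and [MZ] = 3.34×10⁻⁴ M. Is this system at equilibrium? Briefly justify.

Q = [J]³·[DE]²·[B₂]³ / ([PQ₂]³·[E]²·[MZ]³) = (0.128)³·(0.00378)²·(3.30×10⁻⁴)³ / ((0.00205)³·(0.0402)²·(3.34×10⁻⁴)³) = 2080
Q = 2080 < K = 18100: net forward reaction.

no; Q < K, reaction proceeds forward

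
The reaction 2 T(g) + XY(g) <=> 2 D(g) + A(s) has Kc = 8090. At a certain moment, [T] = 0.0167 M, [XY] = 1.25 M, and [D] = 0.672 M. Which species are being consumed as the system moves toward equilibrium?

T, XY (reactants)

(A is a pure solid — omitted from Qc.)
Qc = [D]² / ([T]²·[XY]) = (0.672)² / ((0.0167)²·(1.25)) = 1300
Qc = 1300 < Kc = 8090: net forward reaction.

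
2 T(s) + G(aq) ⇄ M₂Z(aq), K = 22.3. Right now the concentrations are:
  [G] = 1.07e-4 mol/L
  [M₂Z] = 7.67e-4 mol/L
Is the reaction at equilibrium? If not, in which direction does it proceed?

in the forward direction

(T is a pure solid — omitted from Q.)
Q = [M₂Z] / [G] = (7.67e-4) / (1.07e-4) = 7.17
Q = 7.17 < K = 22.3, so the forward reaction proceeds.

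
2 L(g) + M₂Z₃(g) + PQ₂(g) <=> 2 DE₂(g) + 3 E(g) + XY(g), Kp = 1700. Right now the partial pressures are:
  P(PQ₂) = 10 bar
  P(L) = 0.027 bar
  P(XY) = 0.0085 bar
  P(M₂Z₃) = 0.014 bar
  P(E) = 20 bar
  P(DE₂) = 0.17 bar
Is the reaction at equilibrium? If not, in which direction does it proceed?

Qp = P(DE₂)²·P(E)³·P(XY) / (P(L)²·P(M₂Z₃)·P(PQ₂)) = (0.17)²·(20)³·(0.0085) / ((0.027)²·(0.014)·(10)) = 19000
Qp = 19000 > Kp = 1700, so the reverse reaction proceeds.

toward reactants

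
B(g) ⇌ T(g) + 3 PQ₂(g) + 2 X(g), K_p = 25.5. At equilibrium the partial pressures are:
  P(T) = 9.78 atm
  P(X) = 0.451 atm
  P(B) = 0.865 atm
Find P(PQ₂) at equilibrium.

At equilibrium, K_p = P(T)·P(PQ₂)³·P(X)² / P(B) = 25.5.
(9.78)·(P(PQ₂))³·(0.451)² / (0.865) = 25.5
P(PQ₂)³ = 11.1 ⇒ P(PQ₂) = 2.23 atm

P(PQ₂) = 2.23 atm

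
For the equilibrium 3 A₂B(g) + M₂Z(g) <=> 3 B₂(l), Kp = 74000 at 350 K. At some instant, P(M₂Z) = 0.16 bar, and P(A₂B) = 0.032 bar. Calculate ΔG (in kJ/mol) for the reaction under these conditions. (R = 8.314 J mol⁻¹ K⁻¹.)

(B₂ is a pure liquid — omitted from Qp.)
Qp = 1 / (P(A₂B)³·P(M₂Z)) = 1 / ((0.032)³·(0.16)) = 1.91×10⁵
ΔG = RT ln(Qp/Kp) = (8.314 J mol⁻¹ K⁻¹)(350 K) × ln(1.91×10⁵/74000)
   = (2.910 kJ/mol)(0.9482) = 2.76 kJ/mol
ΔG > 0, so the forward reaction is non-spontaneous (proceeds in reverse).

ΔG = 2.76 kJ/mol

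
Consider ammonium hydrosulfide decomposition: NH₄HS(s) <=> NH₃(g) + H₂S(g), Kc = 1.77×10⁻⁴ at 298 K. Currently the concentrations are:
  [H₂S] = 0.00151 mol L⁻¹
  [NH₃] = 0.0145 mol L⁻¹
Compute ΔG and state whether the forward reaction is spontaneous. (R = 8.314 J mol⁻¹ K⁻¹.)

ΔG = -5.18 kJ/mol; the forward reaction is spontaneous

(NH₄HS is a pure solid — omitted from Qc.)
Qc = [NH₃]·[H₂S] = (0.0145)·(0.00151) = 2.19×10⁻⁵
ΔG = RT ln(Qc/Kc) = (8.314 J mol⁻¹ K⁻¹)(298 K) × ln(2.19×10⁻⁵/1.77×10⁻⁴)
   = (2.478 kJ/mol)(-2.090) = -5.18 kJ/mol
ΔG < 0, so the forward reaction is spontaneous (proceeds forward).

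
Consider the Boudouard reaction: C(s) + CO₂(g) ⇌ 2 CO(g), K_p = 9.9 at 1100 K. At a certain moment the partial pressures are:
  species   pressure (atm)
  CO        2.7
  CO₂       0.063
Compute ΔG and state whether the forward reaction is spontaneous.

ΔG = 22.5 kJ/mol; the forward reaction is non-spontaneous

(C is a pure solid — omitted from Q_p.)
Q_p = P(CO)² / P(CO₂) = (2.7)² / (0.063) = 116
ΔG = RT ln(Q_p/K_p) = (8.314 J mol⁻¹ K⁻¹)(1100 K) × ln(116/9.9)
   = (9.145 kJ/mol)(2.461) = 22.5 kJ/mol
ΔG > 0, so the forward reaction is non-spontaneous (proceeds in reverse).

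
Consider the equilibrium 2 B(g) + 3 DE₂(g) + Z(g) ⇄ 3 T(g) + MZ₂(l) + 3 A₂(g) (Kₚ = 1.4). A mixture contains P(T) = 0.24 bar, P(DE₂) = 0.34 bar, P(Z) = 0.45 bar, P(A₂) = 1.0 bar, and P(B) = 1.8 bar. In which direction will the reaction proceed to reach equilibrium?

(MZ₂ is a pure liquid — omitted from Qₚ.)
Qₚ = P(T)³·P(A₂)³ / (P(B)²·P(DE₂)³·P(Z)) = (0.24)³·(1.0)³ / ((1.8)²·(0.34)³·(0.45)) = 0.24
Qₚ = 0.24 < Kₚ = 1.4, so the forward reaction proceeds.

in the forward direction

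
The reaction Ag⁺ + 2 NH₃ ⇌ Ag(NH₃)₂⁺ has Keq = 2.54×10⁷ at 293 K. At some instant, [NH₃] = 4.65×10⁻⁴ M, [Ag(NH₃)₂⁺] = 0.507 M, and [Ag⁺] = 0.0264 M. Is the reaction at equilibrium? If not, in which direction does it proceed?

Q = [Ag(NH₃)₂⁺] / ([Ag⁺]·[NH₃]²) = (0.507) / ((0.0264)·(4.65×10⁻⁴)²) = 8.88×10⁷
Q = 8.88×10⁷ > Keq = 2.54×10⁷, so the reverse reaction proceeds.

in the reverse direction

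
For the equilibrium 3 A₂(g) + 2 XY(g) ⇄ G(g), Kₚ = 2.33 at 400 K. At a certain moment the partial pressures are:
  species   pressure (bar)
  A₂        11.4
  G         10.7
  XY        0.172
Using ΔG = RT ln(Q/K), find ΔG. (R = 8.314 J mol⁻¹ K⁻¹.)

ΔG = -7.50 kJ/mol

Qₚ = P(G) / (P(A₂)³·P(XY)²) = (10.7) / ((11.4)³·(0.172)²) = 0.244
ΔG = RT ln(Qₚ/Kₚ) = (8.314 J mol⁻¹ K⁻¹)(400 K) × ln(0.244/2.33)
   = (3.326 kJ/mol)(-2.256) = -7.50 kJ/mol
ΔG < 0, so the forward reaction is spontaneous (proceeds forward).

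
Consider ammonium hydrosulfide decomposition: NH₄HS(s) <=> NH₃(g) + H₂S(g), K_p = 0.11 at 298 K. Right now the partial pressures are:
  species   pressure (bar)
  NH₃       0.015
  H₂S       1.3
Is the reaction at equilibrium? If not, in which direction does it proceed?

to the right

(NH₄HS is a pure solid — omitted from Q_p.)
Q_p = P(NH₃)·P(H₂S) = (0.015)·(1.3) = 0.019
Q_p = 0.019 < K_p = 0.11, so the forward reaction proceeds.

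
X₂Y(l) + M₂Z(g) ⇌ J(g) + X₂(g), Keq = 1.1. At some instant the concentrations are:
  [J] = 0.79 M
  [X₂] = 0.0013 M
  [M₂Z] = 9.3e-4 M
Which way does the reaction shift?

(X₂Y is a pure liquid — omitted from Q.)
Q = [J]·[X₂] / [M₂Z] = (0.79)·(0.0013) / (9.3e-4) = 1.1
Q = 1.1 = Keq, so the system is already at equilibrium.

neither direction; the system is at equilibrium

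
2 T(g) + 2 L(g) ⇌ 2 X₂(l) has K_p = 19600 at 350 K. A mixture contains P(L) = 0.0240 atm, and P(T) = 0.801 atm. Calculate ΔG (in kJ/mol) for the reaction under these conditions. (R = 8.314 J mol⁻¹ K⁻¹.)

(X₂ is a pure liquid — omitted from Q_p.)
Q_p = 1 / (P(T)²·P(L)²) = 1 / ((0.801)²·(0.0240)²) = 2710
ΔG = RT ln(Q_p/K_p) = (8.314 J mol⁻¹ K⁻¹)(350 K) × ln(2710/19600)
   = (2.910 kJ/mol)(-1.979) = -5.76 kJ/mol
ΔG < 0, so the forward reaction is spontaneous (proceeds forward).

ΔG = -5.76 kJ/mol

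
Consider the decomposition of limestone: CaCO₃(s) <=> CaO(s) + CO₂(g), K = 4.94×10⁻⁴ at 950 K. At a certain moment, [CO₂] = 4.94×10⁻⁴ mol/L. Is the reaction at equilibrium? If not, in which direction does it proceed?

neither direction; the system is at equilibrium

(CaCO₃, CaO are pure solids — omitted from Q.)
Q = [CO₂] = 4.94×10⁻⁴
Q = 4.94×10⁻⁴ = K, so the system is already at equilibrium.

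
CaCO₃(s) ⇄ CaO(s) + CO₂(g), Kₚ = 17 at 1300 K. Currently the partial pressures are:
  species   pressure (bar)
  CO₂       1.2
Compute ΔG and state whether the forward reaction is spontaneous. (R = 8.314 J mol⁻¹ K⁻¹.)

(CaCO₃, CaO are pure solids — omitted from Qₚ.)
Qₚ = P(CO₂) = 1.20
ΔG = RT ln(Qₚ/Kₚ) = (8.314 J mol⁻¹ K⁻¹)(1300 K) × ln(1.20/17)
   = (10.81 kJ/mol)(-2.651) = -28.7 kJ/mol
ΔG < 0, so the forward reaction is spontaneous (proceeds forward).

ΔG = -28.7 kJ/mol; the forward reaction is spontaneous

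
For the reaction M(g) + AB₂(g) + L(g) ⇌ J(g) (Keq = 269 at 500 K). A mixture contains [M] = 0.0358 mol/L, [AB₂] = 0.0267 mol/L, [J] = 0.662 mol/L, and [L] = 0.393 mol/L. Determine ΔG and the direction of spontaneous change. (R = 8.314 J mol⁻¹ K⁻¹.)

Q = [J] / ([M]·[AB₂]·[L]) = (0.662) / ((0.0358)·(0.0267)·(0.393)) = 1760
ΔG = RT ln(Q/Keq) = (8.314 J mol⁻¹ K⁻¹)(500 K) × ln(1760/269)
   = (4.157 kJ/mol)(1.878) = 7.81 kJ/mol
ΔG > 0, so the forward reaction is non-spontaneous (proceeds in reverse).

ΔG = 7.81 kJ/mol; the forward reaction is non-spontaneous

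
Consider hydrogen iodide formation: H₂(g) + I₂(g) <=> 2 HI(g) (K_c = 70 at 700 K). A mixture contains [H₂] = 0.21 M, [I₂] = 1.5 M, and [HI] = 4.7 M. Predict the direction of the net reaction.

Q_c = [HI]² / ([H₂]·[I₂]) = (4.7)² / ((0.21)·(1.5)) = 70
Q_c = 70 = K_c, so the system is already at equilibrium.

no net change (already at equilibrium)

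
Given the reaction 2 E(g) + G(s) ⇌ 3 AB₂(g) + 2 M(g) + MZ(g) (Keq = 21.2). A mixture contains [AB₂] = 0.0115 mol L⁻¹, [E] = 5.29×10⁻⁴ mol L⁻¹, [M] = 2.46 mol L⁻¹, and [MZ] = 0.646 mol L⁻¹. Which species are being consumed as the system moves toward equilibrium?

none (at equilibrium)

(G is a pure solid — omitted from Q.)
Q = [AB₂]³·[M]²·[MZ] / [E]² = (0.0115)³·(2.46)²·(0.646) / (5.29×10⁻⁴)² = 21.2
Q = 21.2 = Keq; the system is at equilibrium.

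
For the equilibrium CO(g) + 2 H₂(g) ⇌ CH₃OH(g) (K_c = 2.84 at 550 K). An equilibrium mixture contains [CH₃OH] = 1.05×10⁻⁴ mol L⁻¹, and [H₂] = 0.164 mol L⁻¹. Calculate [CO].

[CO] = 0.00137 mol L⁻¹

At equilibrium, K_c = [CH₃OH] / ([CO]·[H₂]²) = 2.84.
(1.05×10⁻⁴) / (([CO])·(0.164)²) = 2.84
[CO] = 0.00137 mol L⁻¹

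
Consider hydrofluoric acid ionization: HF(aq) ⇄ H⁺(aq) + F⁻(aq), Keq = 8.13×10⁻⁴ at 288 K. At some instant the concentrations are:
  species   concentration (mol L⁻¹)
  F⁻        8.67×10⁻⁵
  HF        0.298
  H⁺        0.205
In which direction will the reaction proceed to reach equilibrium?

toward products

Q = [H⁺]·[F⁻] / [HF] = (0.205)·(8.67×10⁻⁵) / (0.298) = 5.96×10⁻⁵
Q = 5.96×10⁻⁵ < Keq = 8.13×10⁻⁴, so the forward reaction proceeds.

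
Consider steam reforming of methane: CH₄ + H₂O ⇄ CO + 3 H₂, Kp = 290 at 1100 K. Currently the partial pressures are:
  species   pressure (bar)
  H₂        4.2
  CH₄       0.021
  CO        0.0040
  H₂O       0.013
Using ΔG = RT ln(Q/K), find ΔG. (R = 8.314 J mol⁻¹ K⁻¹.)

ΔG = 12.1 kJ/mol

Qp = P(CO)·P(H₂)³ / (P(CH₄)·P(H₂O)) = (0.0040)·(4.2)³ / ((0.021)·(0.013)) = 1090
ΔG = RT ln(Qp/Kp) = (8.314 J mol⁻¹ K⁻¹)(1100 K) × ln(1090/290)
   = (9.145 kJ/mol)(1.324) = 12.1 kJ/mol
ΔG > 0, so the forward reaction is non-spontaneous (proceeds in reverse).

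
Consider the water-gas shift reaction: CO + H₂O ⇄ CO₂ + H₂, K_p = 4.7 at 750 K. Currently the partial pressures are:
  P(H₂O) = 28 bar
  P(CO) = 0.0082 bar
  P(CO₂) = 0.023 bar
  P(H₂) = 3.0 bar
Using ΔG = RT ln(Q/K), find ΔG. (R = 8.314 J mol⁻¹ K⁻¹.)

ΔG = -17.1 kJ/mol

Q_p = P(CO₂)·P(H₂) / (P(CO)·P(H₂O)) = (0.023)·(3.0) / ((0.0082)·(28)) = 0.301
ΔG = RT ln(Q_p/K_p) = (8.314 J mol⁻¹ K⁻¹)(750 K) × ln(0.301/4.7)
   = (6.236 kJ/mol)(-2.748) = -17.1 kJ/mol
ΔG < 0, so the forward reaction is spontaneous (proceeds forward).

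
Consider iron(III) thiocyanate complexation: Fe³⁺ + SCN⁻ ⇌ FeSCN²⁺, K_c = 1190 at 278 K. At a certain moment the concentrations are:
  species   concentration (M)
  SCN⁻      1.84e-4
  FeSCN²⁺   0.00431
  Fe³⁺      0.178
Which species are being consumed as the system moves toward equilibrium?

Q_c = [FeSCN²⁺] / ([Fe³⁺]·[SCN⁻]) = (0.00431) / ((0.178)·(1.84e-4)) = 132
Q_c = 132 < K_c = 1190: net forward reaction.

Fe³⁺, SCN⁻ (reactants)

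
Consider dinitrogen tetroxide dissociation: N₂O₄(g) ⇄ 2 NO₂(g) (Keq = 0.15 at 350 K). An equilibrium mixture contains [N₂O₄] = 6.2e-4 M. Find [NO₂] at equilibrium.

[NO₂] = 0.0096 M

At equilibrium, Keq = [NO₂]² / [N₂O₄] = 0.15.
([NO₂])² / (6.2e-4) = 0.15
[NO₂]² = 9.30e-5 ⇒ [NO₂] = 0.0096 M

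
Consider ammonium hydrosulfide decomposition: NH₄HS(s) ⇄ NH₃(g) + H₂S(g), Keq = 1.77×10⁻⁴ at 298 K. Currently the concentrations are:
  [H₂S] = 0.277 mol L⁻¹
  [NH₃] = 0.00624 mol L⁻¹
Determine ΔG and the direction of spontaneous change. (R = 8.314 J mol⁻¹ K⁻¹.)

ΔG = 5.65 kJ/mol; the forward reaction is non-spontaneous

(NH₄HS is a pure solid — omitted from Q.)
Q = [NH₃]·[H₂S] = (0.00624)·(0.277) = 0.00173
ΔG = RT ln(Q/Keq) = (8.314 J mol⁻¹ K⁻¹)(298 K) × ln(0.00173/1.77×10⁻⁴)
   = (2.478 kJ/mol)(2.280) = 5.65 kJ/mol
ΔG > 0, so the forward reaction is non-spontaneous (proceeds in reverse).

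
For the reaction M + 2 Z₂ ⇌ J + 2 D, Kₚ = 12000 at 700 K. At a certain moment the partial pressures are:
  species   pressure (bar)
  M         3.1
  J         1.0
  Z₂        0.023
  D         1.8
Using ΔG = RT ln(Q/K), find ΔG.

Qₚ = P(J)·P(D)² / (P(M)·P(Z₂)²) = (1.0)·(1.8)² / ((3.1)·(0.023)²) = 1980
ΔG = RT ln(Qₚ/Kₚ) = (8.314 J mol⁻¹ K⁻¹)(700 K) × ln(1980/12000)
   = (5.820 kJ/mol)(-1.802) = -10.5 kJ/mol
ΔG < 0, so the forward reaction is spontaneous (proceeds forward).

ΔG = -10.5 kJ/mol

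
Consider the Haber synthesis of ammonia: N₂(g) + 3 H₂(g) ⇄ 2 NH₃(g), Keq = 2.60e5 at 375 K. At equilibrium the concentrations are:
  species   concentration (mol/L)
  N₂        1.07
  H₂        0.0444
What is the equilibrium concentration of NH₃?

At equilibrium, Keq = [NH₃]² / ([N₂]·[H₂]³) = 2.60e5.
([NH₃])² / ((1.07)·(0.0444)³) = 2.60e5
[NH₃]² = 24.4 ⇒ [NH₃] = 4.93 mol/L

[NH₃] = 4.93 mol/L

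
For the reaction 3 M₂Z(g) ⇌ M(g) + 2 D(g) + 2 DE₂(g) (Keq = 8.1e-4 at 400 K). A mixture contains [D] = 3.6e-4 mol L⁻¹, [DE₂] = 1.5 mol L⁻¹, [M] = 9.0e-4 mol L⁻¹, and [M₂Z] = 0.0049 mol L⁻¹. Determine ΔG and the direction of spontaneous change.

Q = [M]·[D]²·[DE₂]² / [M₂Z]³ = (9.0e-4)·(3.6e-4)²·(1.5)² / (0.0049)³ = 0.00223
ΔG = RT ln(Q/Keq) = (8.314 J mol⁻¹ K⁻¹)(400 K) × ln(0.00223/8.1e-4)
   = (3.326 kJ/mol)(1.013) = 3.37 kJ/mol
ΔG > 0, so the forward reaction is non-spontaneous (proceeds in reverse).

ΔG = 3.37 kJ/mol; the forward reaction is non-spontaneous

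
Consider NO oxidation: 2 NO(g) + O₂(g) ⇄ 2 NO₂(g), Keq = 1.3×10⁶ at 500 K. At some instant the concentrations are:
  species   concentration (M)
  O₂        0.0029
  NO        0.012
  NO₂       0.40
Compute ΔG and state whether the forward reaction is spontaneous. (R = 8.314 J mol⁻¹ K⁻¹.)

ΔG = -5.08 kJ/mol; the forward reaction is spontaneous

Q = [NO₂]² / ([NO]²·[O₂]) = (0.40)² / ((0.012)²·(0.0029)) = 3.83×10⁵
ΔG = RT ln(Q/Keq) = (8.314 J mol⁻¹ K⁻¹)(500 K) × ln(3.83×10⁵/1.3×10⁶)
   = (4.157 kJ/mol)(-1.222) = -5.08 kJ/mol
ΔG < 0, so the forward reaction is spontaneous (proceeds forward).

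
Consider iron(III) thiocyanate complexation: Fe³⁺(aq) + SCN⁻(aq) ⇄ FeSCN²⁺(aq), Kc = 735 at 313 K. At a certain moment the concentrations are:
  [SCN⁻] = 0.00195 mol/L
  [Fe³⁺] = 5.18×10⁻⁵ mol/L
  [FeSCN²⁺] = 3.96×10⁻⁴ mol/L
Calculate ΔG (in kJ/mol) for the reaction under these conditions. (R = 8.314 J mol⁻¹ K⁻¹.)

Qc = [FeSCN²⁺] / ([Fe³⁺]·[SCN⁻]) = (3.96×10⁻⁴) / ((5.18×10⁻⁵)·(0.00195)) = 3920
ΔG = RT ln(Qc/Kc) = (8.314 J mol⁻¹ K⁻¹)(313 K) × ln(3920/735)
   = (2.602 kJ/mol)(1.674) = 4.36 kJ/mol
ΔG > 0, so the forward reaction is non-spontaneous (proceeds in reverse).

ΔG = 4.36 kJ/mol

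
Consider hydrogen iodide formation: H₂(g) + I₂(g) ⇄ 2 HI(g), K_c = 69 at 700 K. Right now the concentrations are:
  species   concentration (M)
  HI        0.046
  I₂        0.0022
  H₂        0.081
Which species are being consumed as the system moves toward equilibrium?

Q_c = [HI]² / ([H₂]·[I₂]) = (0.046)² / ((0.081)·(0.0022)) = 12
Q_c = 12 < K_c = 69: net forward reaction.

H₂, I₂ (reactants)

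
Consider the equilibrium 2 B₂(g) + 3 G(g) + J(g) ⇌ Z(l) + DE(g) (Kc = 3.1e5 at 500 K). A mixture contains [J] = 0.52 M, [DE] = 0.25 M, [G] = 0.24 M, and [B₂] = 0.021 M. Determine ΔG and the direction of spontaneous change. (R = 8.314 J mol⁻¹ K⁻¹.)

(Z is a pure liquid — omitted from Qc.)
Qc = [DE] / ([B₂]²·[G]³·[J]) = (0.25) / ((0.021)²·(0.24)³·(0.52)) = 78900
ΔG = RT ln(Qc/Kc) = (8.314 J mol⁻¹ K⁻¹)(500 K) × ln(78900/3.1e5)
   = (4.157 kJ/mol)(-1.368) = -5.69 kJ/mol
ΔG < 0, so the forward reaction is spontaneous (proceeds forward).

ΔG = -5.69 kJ/mol; the forward reaction is spontaneous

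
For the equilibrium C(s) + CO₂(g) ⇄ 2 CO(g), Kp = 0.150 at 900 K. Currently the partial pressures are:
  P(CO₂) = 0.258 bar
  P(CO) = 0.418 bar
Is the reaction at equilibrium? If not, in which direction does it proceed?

(C is a pure solid — omitted from Qp.)
Qp = P(CO)² / P(CO₂) = (0.418)² / (0.258) = 0.677
Qp = 0.677 > Kp = 0.150, so the reverse reaction proceeds.

toward reactants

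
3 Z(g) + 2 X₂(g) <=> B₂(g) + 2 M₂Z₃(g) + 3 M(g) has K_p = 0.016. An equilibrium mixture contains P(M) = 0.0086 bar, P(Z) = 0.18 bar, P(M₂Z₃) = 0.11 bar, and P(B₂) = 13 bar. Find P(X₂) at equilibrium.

P(X₂) = 0.033 bar

At equilibrium, K_p = P(B₂)·P(M₂Z₃)²·P(M)³ / (P(Z)³·P(X₂)²) = 0.016.
(13)·(0.11)²·(0.0086)³ / ((0.18)³·(P(X₂))²) = 0.016
P(X₂)² = 0.00107 ⇒ P(X₂) = 0.033 bar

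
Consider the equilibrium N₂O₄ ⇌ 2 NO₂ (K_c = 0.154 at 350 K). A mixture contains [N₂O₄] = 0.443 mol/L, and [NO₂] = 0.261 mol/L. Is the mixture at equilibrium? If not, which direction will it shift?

yes, at equilibrium

Q_c = [NO₂]² / [N₂O₄] = (0.261)² / (0.443) = 0.154
Q_c = 0.154 = K_c; the system is at equilibrium.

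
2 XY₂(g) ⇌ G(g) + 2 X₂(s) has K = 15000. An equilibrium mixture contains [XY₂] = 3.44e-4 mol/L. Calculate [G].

(X₂ is a pure solid — omitted from K.)
At equilibrium, K = [G] / [XY₂]² = 15000.
([G]) / (3.44e-4)² = 15000
[G] = 0.00178 mol/L

[G] = 0.00178 mol/L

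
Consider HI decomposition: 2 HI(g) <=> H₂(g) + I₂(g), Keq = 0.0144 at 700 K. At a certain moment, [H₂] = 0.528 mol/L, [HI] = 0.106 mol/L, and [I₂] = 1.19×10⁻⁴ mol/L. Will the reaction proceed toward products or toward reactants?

to the right

Q = [H₂]·[I₂] / [HI]² = (0.528)·(1.19×10⁻⁴) / (0.106)² = 0.00559
Q = 0.00559 < Keq = 0.0144, so the forward reaction proceeds.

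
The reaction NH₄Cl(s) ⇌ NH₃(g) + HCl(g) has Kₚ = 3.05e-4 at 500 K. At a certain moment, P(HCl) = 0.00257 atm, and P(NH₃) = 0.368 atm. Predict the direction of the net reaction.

(NH₄Cl is a pure solid — omitted from Qₚ.)
Qₚ = P(NH₃)·P(HCl) = (0.368)·(0.00257) = 9.46e-4
Qₚ = 9.46e-4 > Kₚ = 3.05e-4, so the reverse reaction proceeds.

in the reverse direction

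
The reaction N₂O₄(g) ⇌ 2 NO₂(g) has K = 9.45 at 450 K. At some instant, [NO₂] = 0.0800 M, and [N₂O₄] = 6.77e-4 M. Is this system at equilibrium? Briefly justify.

Q = [NO₂]² / [N₂O₄] = (0.0800)² / (6.77e-4) = 9.45
Q = 9.45 = K; the system is at equilibrium.

yes, at equilibrium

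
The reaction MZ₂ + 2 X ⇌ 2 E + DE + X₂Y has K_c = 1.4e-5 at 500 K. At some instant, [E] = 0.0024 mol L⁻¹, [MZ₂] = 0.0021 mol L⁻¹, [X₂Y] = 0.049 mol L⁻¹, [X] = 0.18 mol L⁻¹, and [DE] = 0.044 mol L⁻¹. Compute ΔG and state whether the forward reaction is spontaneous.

ΔG = 10.7 kJ/mol; the forward reaction is non-spontaneous

Q_c = [E]²·[DE]·[X₂Y] / ([MZ₂]·[X]²) = (0.0024)²·(0.044)·(0.049) / ((0.0021)·(0.18)²) = 1.83e-4
ΔG = RT ln(Q_c/K_c) = (8.314 J mol⁻¹ K⁻¹)(500 K) × ln(1.83e-4/1.4e-5)
   = (4.157 kJ/mol)(2.570) = 10.7 kJ/mol
ΔG > 0, so the forward reaction is non-spontaneous (proceeds in reverse).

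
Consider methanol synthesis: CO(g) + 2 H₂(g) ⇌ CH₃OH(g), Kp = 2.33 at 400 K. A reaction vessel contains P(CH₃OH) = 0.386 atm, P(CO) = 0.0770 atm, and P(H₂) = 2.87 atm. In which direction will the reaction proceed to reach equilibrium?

Qp = P(CH₃OH) / (P(CO)·P(H₂)²) = (0.386) / ((0.0770)·(2.87)²) = 0.609
Qp = 0.609 < Kp = 2.33, so the forward reaction proceeds.

toward products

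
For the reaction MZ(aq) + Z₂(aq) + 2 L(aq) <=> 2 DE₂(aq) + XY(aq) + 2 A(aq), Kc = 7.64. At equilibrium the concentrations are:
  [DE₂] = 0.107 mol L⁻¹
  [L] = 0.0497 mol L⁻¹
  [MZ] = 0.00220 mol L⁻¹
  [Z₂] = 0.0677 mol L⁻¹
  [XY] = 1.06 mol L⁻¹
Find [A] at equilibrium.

At equilibrium, Kc = [DE₂]²·[XY]·[A]² / ([MZ]·[Z₂]·[L]²) = 7.64.
(0.107)²·(1.06)·([A])² / ((0.00220)·(0.0677)·(0.0497)²) = 7.64
[A]² = 2.32×10⁻⁴ ⇒ [A] = 0.0152 mol L⁻¹

[A] = 0.0152 mol L⁻¹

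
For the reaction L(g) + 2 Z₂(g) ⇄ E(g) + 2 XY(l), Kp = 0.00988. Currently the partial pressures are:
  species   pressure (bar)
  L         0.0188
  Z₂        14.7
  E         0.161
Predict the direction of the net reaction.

toward reactants

(XY is a pure liquid — omitted from Qp.)
Qp = P(E) / (P(L)·P(Z₂)²) = (0.161) / ((0.0188)·(14.7)²) = 0.0396
Qp = 0.0396 > Kp = 0.00988, so the reverse reaction proceeds.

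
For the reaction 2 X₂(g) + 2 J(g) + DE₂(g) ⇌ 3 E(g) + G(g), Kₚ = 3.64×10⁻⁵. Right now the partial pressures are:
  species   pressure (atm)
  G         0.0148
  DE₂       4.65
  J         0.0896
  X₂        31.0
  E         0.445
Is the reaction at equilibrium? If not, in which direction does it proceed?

Qₚ = P(E)³·P(G) / (P(X₂)²·P(J)²·P(DE₂)) = (0.445)³·(0.0148) / ((31.0)²·(0.0896)²·(4.65)) = 3.64×10⁻⁵
Qₚ = 3.64×10⁻⁵ = Kₚ, so the system is already at equilibrium.

no net change (already at equilibrium)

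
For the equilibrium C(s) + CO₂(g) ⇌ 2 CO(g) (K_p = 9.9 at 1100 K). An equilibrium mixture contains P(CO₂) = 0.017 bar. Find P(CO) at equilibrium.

P(CO) = 0.41 bar

(C is a pure solid — omitted from K_p.)
At equilibrium, K_p = P(CO)² / P(CO₂) = 9.9.
(P(CO))² / (0.017) = 9.9
P(CO)² = 0.168 ⇒ P(CO) = 0.41 bar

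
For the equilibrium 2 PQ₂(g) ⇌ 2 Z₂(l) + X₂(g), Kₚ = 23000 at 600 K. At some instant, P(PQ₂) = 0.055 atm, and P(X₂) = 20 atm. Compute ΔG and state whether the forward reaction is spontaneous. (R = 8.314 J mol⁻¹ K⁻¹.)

(Z₂ is a pure liquid — omitted from Qₚ.)
Qₚ = P(X₂) / P(PQ₂)² = (20) / (0.055)² = 6610
ΔG = RT ln(Qₚ/Kₚ) = (8.314 J mol⁻¹ K⁻¹)(600 K) × ln(6610/23000)
   = (4.988 kJ/mol)(-1.247) = -6.22 kJ/mol
ΔG < 0, so the forward reaction is spontaneous (proceeds forward).

ΔG = -6.22 kJ/mol; the forward reaction is spontaneous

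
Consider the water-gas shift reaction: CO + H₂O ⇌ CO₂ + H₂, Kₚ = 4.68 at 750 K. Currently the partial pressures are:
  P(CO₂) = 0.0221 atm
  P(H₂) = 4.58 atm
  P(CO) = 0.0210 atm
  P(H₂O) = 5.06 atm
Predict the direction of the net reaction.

Qₚ = P(CO₂)·P(H₂) / (P(CO)·P(H₂O)) = (0.0221)·(4.58) / ((0.0210)·(5.06)) = 0.953
Qₚ = 0.953 < Kₚ = 4.68, so the forward reaction proceeds.

in the forward direction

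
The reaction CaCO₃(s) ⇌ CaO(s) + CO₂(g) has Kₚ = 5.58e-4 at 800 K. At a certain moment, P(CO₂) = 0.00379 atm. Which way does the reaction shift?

reverse (toward reactants)

(CaCO₃, CaO are pure solids — omitted from Qₚ.)
Qₚ = P(CO₂) = 0.00379
Qₚ = 0.00379 > Kₚ = 5.58e-4, so the reverse reaction proceeds.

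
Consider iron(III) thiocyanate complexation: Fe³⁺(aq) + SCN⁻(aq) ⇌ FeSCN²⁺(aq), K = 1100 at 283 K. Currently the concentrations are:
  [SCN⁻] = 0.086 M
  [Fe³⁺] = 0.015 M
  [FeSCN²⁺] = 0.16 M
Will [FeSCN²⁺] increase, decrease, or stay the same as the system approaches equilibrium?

Q = [FeSCN²⁺] / ([Fe³⁺]·[SCN⁻]) = (0.16) / ((0.015)·(0.086)) = 120
Q = 120 < K = 1100: net forward reaction.
FeSCN²⁺ is a product, so it increases.

increase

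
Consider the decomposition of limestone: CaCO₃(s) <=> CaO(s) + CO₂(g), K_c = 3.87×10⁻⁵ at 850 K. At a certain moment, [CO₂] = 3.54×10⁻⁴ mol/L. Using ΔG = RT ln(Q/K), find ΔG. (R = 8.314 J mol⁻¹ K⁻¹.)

(CaCO₃, CaO are pure solids — omitted from Q_c.)
Q_c = [CO₂] = 3.54×10⁻⁴
ΔG = RT ln(Q_c/K_c) = (8.314 J mol⁻¹ K⁻¹)(850 K) × ln(3.54×10⁻⁴/3.87×10⁻⁵)
   = (7.067 kJ/mol)(2.213) = 15.6 kJ/mol
ΔG > 0, so the forward reaction is non-spontaneous (proceeds in reverse).

ΔG = 15.6 kJ/mol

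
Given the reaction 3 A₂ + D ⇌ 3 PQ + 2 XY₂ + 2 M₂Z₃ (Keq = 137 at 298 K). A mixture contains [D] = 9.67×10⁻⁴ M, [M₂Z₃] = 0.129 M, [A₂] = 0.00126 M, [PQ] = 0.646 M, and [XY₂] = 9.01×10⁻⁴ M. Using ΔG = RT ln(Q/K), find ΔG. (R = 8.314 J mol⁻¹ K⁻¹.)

ΔG = 6.49 kJ/mol

Q = [PQ]³·[XY₂]²·[M₂Z₃]² / ([A₂]³·[D]) = (0.646)³·(9.01×10⁻⁴)²·(0.129)² / ((0.00126)³·(9.67×10⁻⁴)) = 1880
ΔG = RT ln(Q/Keq) = (8.314 J mol⁻¹ K⁻¹)(298 K) × ln(1880/137)
   = (2.478 kJ/mol)(2.619) = 6.49 kJ/mol
ΔG > 0, so the forward reaction is non-spontaneous (proceeds in reverse).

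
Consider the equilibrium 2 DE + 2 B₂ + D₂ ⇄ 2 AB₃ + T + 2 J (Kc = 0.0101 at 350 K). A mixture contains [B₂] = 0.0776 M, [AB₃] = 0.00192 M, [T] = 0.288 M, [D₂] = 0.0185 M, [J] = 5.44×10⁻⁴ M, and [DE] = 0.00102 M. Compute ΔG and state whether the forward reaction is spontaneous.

ΔG = -3.83 kJ/mol; the forward reaction is spontaneous

Qc = [AB₃]²·[T]·[J]² / ([DE]²·[B₂]²·[D₂]) = (0.00192)²·(0.288)·(5.44×10⁻⁴)² / ((0.00102)²·(0.0776)²·(0.0185)) = 0.00271
ΔG = RT ln(Qc/Kc) = (8.314 J mol⁻¹ K⁻¹)(350 K) × ln(0.00271/0.0101)
   = (2.910 kJ/mol)(-1.316) = -3.83 kJ/mol
ΔG < 0, so the forward reaction is spontaneous (proceeds forward).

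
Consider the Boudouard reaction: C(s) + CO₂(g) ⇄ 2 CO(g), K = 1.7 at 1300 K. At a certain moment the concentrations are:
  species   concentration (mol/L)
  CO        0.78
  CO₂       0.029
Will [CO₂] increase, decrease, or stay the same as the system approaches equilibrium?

(C is a pure solid — omitted from Q.)
Q = [CO]² / [CO₂] = (0.78)² / (0.029) = 21
Q = 21 > K = 1.7: net reverse reaction.
CO₂ is a reactant, so it increases.

increase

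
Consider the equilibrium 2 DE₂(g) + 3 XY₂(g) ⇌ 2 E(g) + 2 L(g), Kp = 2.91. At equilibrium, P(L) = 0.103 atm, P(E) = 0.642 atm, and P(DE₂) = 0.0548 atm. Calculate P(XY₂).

At equilibrium, Kp = P(E)²·P(L)² / (P(DE₂)²·P(XY₂)³) = 2.91.
(0.642)²·(0.103)² / ((0.0548)²·(P(XY₂))³) = 2.91
P(XY₂)³ = 0.500 ⇒ P(XY₂) = 0.794 atm

P(XY₂) = 0.794 atm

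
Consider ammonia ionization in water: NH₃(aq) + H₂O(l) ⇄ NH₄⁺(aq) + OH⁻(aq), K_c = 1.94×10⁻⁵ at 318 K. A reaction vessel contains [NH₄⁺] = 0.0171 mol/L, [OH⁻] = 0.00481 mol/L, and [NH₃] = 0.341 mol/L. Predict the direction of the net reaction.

(H₂O is a pure liquid — omitted from Q_c.)
Q_c = [NH₄⁺]·[OH⁻] / [NH₃] = (0.0171)·(0.00481) / (0.341) = 2.41×10⁻⁴
Q_c = 2.41×10⁻⁴ > K_c = 1.94×10⁻⁵, so the reverse reaction proceeds.

to the left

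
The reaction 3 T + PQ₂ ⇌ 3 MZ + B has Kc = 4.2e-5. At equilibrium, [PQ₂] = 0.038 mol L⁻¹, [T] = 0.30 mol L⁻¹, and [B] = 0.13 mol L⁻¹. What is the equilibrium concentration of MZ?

[MZ] = 0.0069 mol L⁻¹

At equilibrium, Kc = [MZ]³·[B] / ([T]³·[PQ₂]) = 4.2e-5.
([MZ])³·(0.13) / ((0.30)³·(0.038)) = 4.2e-5
[MZ]³ = 3.31e-7 ⇒ [MZ] = 0.0069 mol L⁻¹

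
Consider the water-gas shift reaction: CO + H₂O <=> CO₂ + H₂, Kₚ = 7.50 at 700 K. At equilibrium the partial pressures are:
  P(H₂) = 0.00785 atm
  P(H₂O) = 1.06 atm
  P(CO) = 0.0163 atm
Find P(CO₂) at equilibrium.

P(CO₂) = 16.5 atm

At equilibrium, Kₚ = P(CO₂)·P(H₂) / (P(CO)·P(H₂O)) = 7.50.
(P(CO₂))·(0.00785) / ((0.0163)·(1.06)) = 7.50
P(CO₂) = 16.5 atm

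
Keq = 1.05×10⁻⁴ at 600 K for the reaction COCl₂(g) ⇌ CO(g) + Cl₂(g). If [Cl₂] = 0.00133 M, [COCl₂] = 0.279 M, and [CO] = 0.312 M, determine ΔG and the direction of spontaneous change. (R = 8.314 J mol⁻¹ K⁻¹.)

ΔG = 13.2 kJ/mol; the forward reaction is non-spontaneous

Q = [CO]·[Cl₂] / [COCl₂] = (0.312)·(0.00133) / (0.279) = 0.00149
ΔG = RT ln(Q/Keq) = (8.314 J mol⁻¹ K⁻¹)(600 K) × ln(0.00149/1.05×10⁻⁴)
   = (4.988 kJ/mol)(2.653) = 13.2 kJ/mol
ΔG > 0, so the forward reaction is non-spontaneous (proceeds in reverse).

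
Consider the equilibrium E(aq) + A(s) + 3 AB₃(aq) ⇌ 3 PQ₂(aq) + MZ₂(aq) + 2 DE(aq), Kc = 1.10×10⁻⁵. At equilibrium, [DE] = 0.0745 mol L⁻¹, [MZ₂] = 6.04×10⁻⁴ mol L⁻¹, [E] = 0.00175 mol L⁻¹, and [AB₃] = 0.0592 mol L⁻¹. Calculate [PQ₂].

[PQ₂] = 0.0106 mol L⁻¹

(A is a pure solid — omitted from Kc.)
At equilibrium, Kc = [PQ₂]³·[MZ₂]·[DE]² / ([E]·[AB₃]³) = 1.10×10⁻⁵.
([PQ₂])³·(6.04×10⁻⁴)·(0.0745)² / ((0.00175)·(0.0592)³) = 1.10×10⁻⁵
[PQ₂]³ = 1.19×10⁻⁶ ⇒ [PQ₂] = 0.0106 mol L⁻¹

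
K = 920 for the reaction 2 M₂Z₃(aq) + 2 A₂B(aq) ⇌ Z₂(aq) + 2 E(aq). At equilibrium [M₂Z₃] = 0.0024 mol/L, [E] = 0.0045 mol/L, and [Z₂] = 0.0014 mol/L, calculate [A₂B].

[A₂B] = 0.0023 mol/L

At equilibrium, K = [Z₂]·[E]² / ([M₂Z₃]²·[A₂B]²) = 920.
(0.0014)·(0.0045)² / ((0.0024)²·([A₂B])²) = 920
[A₂B]² = 5.35e-6 ⇒ [A₂B] = 0.0023 mol/L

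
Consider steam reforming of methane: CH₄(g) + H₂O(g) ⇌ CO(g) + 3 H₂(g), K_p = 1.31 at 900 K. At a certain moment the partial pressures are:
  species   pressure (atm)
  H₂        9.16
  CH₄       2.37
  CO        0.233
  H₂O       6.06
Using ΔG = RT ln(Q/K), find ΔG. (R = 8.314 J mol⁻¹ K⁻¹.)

ΔG = 16.9 kJ/mol

Q_p = P(CO)·P(H₂)³ / (P(CH₄)·P(H₂O)) = (0.233)·(9.16)³ / ((2.37)·(6.06)) = 12.5
ΔG = RT ln(Q_p/K_p) = (8.314 J mol⁻¹ K⁻¹)(900 K) × ln(12.5/1.31)
   = (7.483 kJ/mol)(2.256) = 16.9 kJ/mol
ΔG > 0, so the forward reaction is non-spontaneous (proceeds in reverse).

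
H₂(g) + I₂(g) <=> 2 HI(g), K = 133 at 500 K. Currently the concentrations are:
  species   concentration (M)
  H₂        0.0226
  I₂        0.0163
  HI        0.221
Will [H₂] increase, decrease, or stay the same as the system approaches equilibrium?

stay the same

Q = [HI]² / ([H₂]·[I₂]) = (0.221)² / ((0.0226)·(0.0163)) = 133
Q = 133 = K; the system is at equilibrium.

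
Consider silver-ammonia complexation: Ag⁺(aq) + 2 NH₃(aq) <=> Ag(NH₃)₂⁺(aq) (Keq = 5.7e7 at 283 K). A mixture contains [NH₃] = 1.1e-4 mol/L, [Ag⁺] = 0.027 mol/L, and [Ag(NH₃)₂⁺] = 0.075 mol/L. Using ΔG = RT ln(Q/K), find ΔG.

ΔG = 3.28 kJ/mol

Q = [Ag(NH₃)₂⁺] / ([Ag⁺]·[NH₃]²) = (0.075) / ((0.027)·(1.1e-4)²) = 2.30e8
ΔG = RT ln(Q/Keq) = (8.314 J mol⁻¹ K⁻¹)(283 K) × ln(2.30e8/5.7e7)
   = (2.353 kJ/mol)(1.395) = 3.28 kJ/mol
ΔG > 0, so the forward reaction is non-spontaneous (proceeds in reverse).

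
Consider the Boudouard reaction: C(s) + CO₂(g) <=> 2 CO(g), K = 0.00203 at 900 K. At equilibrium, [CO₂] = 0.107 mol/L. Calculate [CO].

(C is a pure solid — omitted from K.)
At equilibrium, K = [CO]² / [CO₂] = 0.00203.
([CO])² / (0.107) = 0.00203
[CO]² = 2.17×10⁻⁴ ⇒ [CO] = 0.0147 mol/L

[CO] = 0.0147 mol/L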